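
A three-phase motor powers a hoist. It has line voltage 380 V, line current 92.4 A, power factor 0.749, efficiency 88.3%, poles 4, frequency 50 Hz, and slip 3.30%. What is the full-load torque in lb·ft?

P_in = √3·V·I·cosφ = 1.732 × 380 × 92.4 × 0.749 = 45550 W
P_out = η·P_in = 0.883 × 45550 = 40221 W
n_s = 120×50/4 = 1500 rpm; n = 1500×(1−0.033) = 1451 rpm
ω = 2π×1451/60 = 151.9 rad/s
τ = P_out/ω = 40221/151.9 = 264.8 N·m
In lb·ft: 264.8/1.356 = 195 lb·ft

195 lb·ft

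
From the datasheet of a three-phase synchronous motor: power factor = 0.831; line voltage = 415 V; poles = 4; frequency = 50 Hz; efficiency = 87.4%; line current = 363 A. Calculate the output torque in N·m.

1210 N·m

P_in = √3·V·I·cosφ = 1.732 × 415 × 363 × 0.831 = 216822 W
P_out = η·P_in = 0.874 × 216822 = 189502 W
n = n_s = 120×50/4 = 1500 rpm (synchronous)
ω = 2π×1500/60 = 157.1 rad/s
τ = P_out/ω = 189502/157.1 = 1210 N·m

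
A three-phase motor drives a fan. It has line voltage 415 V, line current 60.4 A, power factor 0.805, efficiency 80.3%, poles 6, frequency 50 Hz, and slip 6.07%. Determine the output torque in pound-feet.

210 lb·ft

P_in = √3·V·I·cosφ = 1.732 × 415 × 60.4 × 0.805 = 34949 W
P_out = η·P_in = 0.803 × 34949 = 28064 W
n_s = 120×50/6 = 1000 rpm; n = 1000×(1−0.0607) = 939 rpm
ω = 2π×939/60 = 98.33 rad/s
τ = P_out/ω = 28064/98.33 = 285.4 N·m
In lb·ft: 285.4/1.356 = 210 lb·ft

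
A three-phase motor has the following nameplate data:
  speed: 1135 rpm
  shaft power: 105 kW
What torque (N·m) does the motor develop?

883 N·m

ω = 2π × 1135/60 = 118.9 rad/s
τ = P/ω = 105000/118.9 = 883 N·m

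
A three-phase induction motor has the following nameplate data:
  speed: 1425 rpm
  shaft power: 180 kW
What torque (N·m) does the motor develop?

ω = 2π × 1425/60 = 149.2 rad/s
τ = P/ω = 180000/149.2 = 1210 N·m

1210 N·m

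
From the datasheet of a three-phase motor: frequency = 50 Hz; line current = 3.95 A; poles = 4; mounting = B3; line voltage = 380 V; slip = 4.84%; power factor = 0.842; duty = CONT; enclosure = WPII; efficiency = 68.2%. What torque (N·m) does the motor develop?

P_in = √3·V·I·cosφ = 1.732 × 380 × 3.95 × 0.842 = 2189 W
P_out = η·P_in = 0.682 × 2189 = 1493 W
n_s = 120×50/4 = 1500 rpm; n = 1500×(1−0.0484) = 1427 rpm
ω = 2π×1427/60 = 149.4 rad/s
τ = P_out/ω = 1493/149.4 = 9.99 N·m

9.99 N·m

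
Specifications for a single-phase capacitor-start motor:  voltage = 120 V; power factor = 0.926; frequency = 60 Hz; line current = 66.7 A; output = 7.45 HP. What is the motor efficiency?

75.0 %

P_out = 7.45 × 746 = 5558 W
P_in = V·I·cosφ = 120 × 66.7 × 0.926 = 7412 W
η = P_out / P_in = 5558 / 7412 = 0.750 = 75.0%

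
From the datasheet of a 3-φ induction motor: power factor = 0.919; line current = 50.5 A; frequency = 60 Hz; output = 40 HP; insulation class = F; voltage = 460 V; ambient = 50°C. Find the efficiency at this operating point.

80.7 %

P_out = 40 × 746 = 29840 W
P_in = √3·V_L·I_L·cosφ = 1.732 × 460 × 50.5 × 0.919 = 36975 W
η = P_out / P_in = 29840 / 36975 = 0.807 = 80.7%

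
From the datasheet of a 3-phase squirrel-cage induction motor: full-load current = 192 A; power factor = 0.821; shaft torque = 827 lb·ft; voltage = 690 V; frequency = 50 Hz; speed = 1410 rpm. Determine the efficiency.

τ = 827 lb·ft × 1.356 = 1121 N·m
ω = 2π × 1410/60 = 147.7 rad/s; P_out = τω = 1121 × 147.7 = 165572 W
P_in = √3·V_L·I_L·cosφ = 1.732 × 690 × 192 × 0.821 = 188383 W
η = P_out / P_in = 165572 / 188383 = 0.879 = 87.9%

87.9 %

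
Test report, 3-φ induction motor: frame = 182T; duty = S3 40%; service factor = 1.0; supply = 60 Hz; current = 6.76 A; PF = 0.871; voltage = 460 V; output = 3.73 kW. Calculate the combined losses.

961 W

P_in = √3·V·I·cosφ = 1.732×460×6.76×0.871 = 4691 W
P_out = 3730 W
Losses = P_in − P_out = 4691 − 3730 = 961 W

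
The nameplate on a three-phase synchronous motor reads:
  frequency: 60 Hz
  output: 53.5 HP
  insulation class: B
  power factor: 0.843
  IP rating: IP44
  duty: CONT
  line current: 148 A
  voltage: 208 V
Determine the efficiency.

P_out = 53.5 × 746 = 39911 W
P_in = √3·V_L·I_L·cosφ = 1.732 × 208 × 148 × 0.843 = 44947 W
η = P_out / P_in = 39911 / 44947 = 0.888 = 88.8%

88.8 %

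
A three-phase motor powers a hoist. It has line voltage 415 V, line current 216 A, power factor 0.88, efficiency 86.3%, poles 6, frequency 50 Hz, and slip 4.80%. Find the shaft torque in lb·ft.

872 lb·ft

P_in = √3·V·I·cosφ = 1.732 × 415 × 216 × 0.88 = 136626 W
P_out = η·P_in = 0.863 × 136626 = 117908 W
n_s = 120×50/6 = 1000 rpm; n = 1000×(1−0.048) = 952 rpm
ω = 2π×952/60 = 99.69 rad/s
τ = P_out/ω = 117908/99.69 = 1183 N·m
In lb·ft: 1183/1.356 = 872 lb·ft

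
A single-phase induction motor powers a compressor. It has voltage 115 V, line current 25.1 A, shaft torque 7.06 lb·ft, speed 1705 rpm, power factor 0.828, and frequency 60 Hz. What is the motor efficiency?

71.5 %

τ = 7.06 lb·ft × 1.356 = 9.573 N·m
ω = 2π × 1705/60 = 178.5 rad/s; P_out = τω = 9.573 × 178.5 = 1709 W
P_in = V·I·cosφ = 115 × 25.1 × 0.828 = 2390 W
η = P_out / P_in = 1709 / 2390 = 0.715 = 71.5%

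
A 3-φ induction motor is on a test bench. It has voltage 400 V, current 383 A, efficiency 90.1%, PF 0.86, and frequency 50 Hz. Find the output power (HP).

276 HP

P_in = √3·V·I·cosφ = 1.732 × 400 × 383 × 0.86 = 228194 W
P_out = η·P_in = 0.901 × 228194 = 205603 W
= 205603/746 = 276 HP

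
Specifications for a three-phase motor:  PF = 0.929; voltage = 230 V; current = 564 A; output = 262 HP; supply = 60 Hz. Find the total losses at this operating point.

13.3 kW

P_in = √3·V·I·cosφ = 1.732×230×564×0.929 = 208723 W
P_out = 262×746 = 195452 W
Losses = P_in − P_out = 208723 − 195452 = 13271 W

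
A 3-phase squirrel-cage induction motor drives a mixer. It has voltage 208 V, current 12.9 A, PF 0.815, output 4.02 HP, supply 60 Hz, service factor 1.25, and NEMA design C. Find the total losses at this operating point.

789 W

P_in = √3·V·I·cosφ = 1.732×208×12.9×0.815 = 3788 W
P_out = 4.02×746 = 2999 W
Losses = P_in − P_out = 3788 − 2999 = 789 W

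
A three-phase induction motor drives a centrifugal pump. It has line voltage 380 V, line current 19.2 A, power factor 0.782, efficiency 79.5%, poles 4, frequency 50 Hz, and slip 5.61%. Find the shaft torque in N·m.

53 N·m

P_in = √3·V·I·cosφ = 1.732 × 380 × 19.2 × 0.782 = 9882 W
P_out = η·P_in = 0.795 × 9882 = 7856 W
n_s = 120×50/4 = 1500 rpm; n = 1500×(1−0.0561) = 1416 rpm
ω = 2π×1416/60 = 148.3 rad/s
τ = P_out/ω = 7856/148.3 = 53 N·m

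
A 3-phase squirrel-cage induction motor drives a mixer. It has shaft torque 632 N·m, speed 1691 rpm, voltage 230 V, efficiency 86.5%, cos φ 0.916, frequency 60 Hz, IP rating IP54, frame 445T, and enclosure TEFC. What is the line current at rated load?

355 A

ω = 2π×1691/60 = 177.1 rad/s; P_out = τω = 632 × 177.1 = 111927 W
P_in = P_out / η = 111927 / 0.865 = 129395 W
I_L = P_in / (√3·V_L·cosφ) = 129395 / (1.732 × 230 × 0.916) = 355 A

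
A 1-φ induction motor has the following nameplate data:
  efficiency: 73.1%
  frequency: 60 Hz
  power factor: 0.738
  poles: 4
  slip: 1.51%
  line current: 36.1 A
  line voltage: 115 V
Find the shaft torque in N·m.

P_in = V·I·cosφ = 115 × 36.1 × 0.738 = 3064 W
P_out = η·P_in = 0.731 × 3064 = 2240 W
n_s = 120×60/4 = 1800 rpm; n = 1800×(1−0.0151) = 1773 rpm
ω = 2π×1773/60 = 185.7 rad/s
τ = P_out/ω = 2240/185.7 = 12.1 N·m

12.1 N·m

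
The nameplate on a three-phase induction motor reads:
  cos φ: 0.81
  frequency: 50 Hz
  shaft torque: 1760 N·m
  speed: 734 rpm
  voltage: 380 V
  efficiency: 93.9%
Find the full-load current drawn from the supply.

270 A

ω = 2π×734/60 = 76.86 rad/s; P_out = τω = 1760 × 76.86 = 135274 W
P_in = P_out / η = 135274 / 0.939 = 144062 W
I_L = P_in / (√3·V_L·cosφ) = 144062 / (1.732 × 380 × 0.81) = 270 A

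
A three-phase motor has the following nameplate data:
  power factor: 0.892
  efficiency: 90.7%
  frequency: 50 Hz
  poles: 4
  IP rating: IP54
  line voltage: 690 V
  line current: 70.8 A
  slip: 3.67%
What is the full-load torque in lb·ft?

334 lb·ft

P_in = √3·V·I·cosφ = 1.732 × 690 × 70.8 × 0.892 = 75474 W
P_out = η·P_in = 0.907 × 75474 = 68455 W
n_s = 120×50/4 = 1500 rpm; n = 1500×(1−0.0367) = 1445 rpm
ω = 2π×1445/60 = 151.3 rad/s
τ = P_out/ω = 68455/151.3 = 452.4 N·m
In lb·ft: 452.4/1.356 = 334 lb·ft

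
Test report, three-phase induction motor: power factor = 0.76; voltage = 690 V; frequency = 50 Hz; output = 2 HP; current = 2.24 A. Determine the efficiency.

P_out = 2 × 746 = 1492 W
P_in = √3·V_L·I_L·cosφ = 1.732 × 690 × 2.24 × 0.76 = 2035 W
η = P_out / P_in = 1492 / 2035 = 0.733 = 73.3%

73.3 %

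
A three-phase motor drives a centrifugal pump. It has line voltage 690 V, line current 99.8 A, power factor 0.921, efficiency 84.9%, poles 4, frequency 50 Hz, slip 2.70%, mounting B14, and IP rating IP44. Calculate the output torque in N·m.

P_in = √3·V·I·cosφ = 1.732 × 690 × 99.8 × 0.921 = 109847 W
P_out = η·P_in = 0.849 × 109847 = 93260 W
n_s = 120×50/4 = 1500 rpm; n = 1500×(1−0.027) = 1460 rpm
ω = 2π×1460/60 = 152.9 rad/s
τ = P_out/ω = 93260/152.9 = 610 N·m

610 N·m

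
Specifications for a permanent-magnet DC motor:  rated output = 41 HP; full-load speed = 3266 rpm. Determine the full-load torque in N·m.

89.4 N·m

P_out = 41 × 746 = 30586 W
ω = 2π × 3266/60 = 342 rad/s
τ = P_out/ω = 30586/342 = 89.4 N·m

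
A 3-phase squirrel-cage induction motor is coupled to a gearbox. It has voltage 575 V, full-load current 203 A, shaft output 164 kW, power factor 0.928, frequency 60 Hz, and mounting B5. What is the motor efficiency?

P_out = 164 kW = 164000 W
P_in = √3·V_L·I_L·cosφ = 1.732 × 575 × 203 × 0.928 = 187612 W
η = P_out / P_in = 164000 / 187612 = 0.874 = 87.4%

87.4 %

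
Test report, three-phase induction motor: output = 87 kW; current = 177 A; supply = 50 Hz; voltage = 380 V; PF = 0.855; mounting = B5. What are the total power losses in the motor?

12.6 kW

P_in = √3·V·I·cosφ = 1.732×380×177×0.855 = 99603 W
P_out = 87000 W
Losses = P_in − P_out = 99603 − 87000 = 12603 W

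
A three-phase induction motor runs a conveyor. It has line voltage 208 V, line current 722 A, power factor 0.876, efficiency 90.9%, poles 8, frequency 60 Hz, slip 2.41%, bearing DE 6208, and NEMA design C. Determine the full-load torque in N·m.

2250 N·m

P_in = √3·V·I·cosφ = 1.732 × 208 × 722 × 0.876 = 227852 W
P_out = η·P_in = 0.909 × 227852 = 207117 W
n_s = 120×60/8 = 900 rpm; n = 900×(1−0.0241) = 878 rpm
ω = 2π×878/60 = 91.94 rad/s
τ = P_out/ω = 207117/91.94 = 2250 N·m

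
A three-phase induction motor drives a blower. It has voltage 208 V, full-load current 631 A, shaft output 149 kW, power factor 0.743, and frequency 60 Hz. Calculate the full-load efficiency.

P_out = 149 kW = 149000 W
P_in = √3·V_L·I_L·cosφ = 1.732 × 208 × 631 × 0.743 = 168900 W
η = P_out / P_in = 149000 / 168900 = 0.882 = 88.2%

88.2 %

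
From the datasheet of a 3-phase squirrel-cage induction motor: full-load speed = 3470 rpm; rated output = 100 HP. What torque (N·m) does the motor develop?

P_out = 100 × 746 = 74600 W
ω = 2π × 3470/60 = 363.4 rad/s
τ = P_out/ω = 74600/363.4 = 205 N·m

205 N·m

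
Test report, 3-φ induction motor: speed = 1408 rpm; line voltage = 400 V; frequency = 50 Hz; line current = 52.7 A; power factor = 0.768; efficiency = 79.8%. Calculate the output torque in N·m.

152 N·m

P_in = √3·V·I·cosφ = 1.732 × 400 × 52.7 × 0.768 = 28040 W
P_out = η·P_in = 0.798 × 28040 = 22376 W
n = 1408 rpm
ω = 2π×1408/60 = 147.4 rad/s
τ = P_out/ω = 22376/147.4 = 152 N·m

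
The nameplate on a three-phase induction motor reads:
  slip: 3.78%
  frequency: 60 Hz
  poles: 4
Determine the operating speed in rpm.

1732 rpm

n_s = 120f/p = 120×60/4 = 1800 rpm
n = n_s(1 − s) = 1800 × (1 − 0.0378) = 1732 rpm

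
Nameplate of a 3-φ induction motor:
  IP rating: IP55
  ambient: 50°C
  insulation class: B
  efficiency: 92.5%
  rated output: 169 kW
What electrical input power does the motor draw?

P_out = 169000 W
P_in = P_out/η = 169000/0.925 = 182703 W = 183 kW

183 kW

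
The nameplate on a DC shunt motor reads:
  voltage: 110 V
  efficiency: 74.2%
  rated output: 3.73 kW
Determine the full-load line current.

P_out = 3.73 kW = 3730 W
P_in = P_out / η = 3730 / 0.742 = 5027 W
I = P_in / V = 5027 / 110 = 45.7 A

45.7 A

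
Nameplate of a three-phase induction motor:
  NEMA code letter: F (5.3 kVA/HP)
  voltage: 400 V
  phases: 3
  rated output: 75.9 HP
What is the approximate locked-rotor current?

S_LR = 5.3 × 75.9 = 402.27 kVA
I_LR = S_LR/(√3·V_L) = 402270/(1.732×400) = 581 A

581 A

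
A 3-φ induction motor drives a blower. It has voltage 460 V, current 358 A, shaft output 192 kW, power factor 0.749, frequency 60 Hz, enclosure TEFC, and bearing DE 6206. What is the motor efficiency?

89.9 %

P_out = 192 kW = 192000 W
P_in = √3·V_L·I_L·cosφ = 1.732 × 460 × 358 × 0.749 = 213634 W
η = P_out / P_in = 192000 / 213634 = 0.899 = 89.9%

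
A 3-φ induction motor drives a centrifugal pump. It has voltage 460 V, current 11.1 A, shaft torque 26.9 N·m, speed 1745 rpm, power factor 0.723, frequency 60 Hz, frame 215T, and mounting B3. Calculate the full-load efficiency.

76.9 %

ω = 2π × 1745/60 = 182.7 rad/s; P_out = τω = 26.9 × 182.7 = 4915 W
P_in = √3·V_L·I_L·cosφ = 1.732 × 460 × 11.1 × 0.723 = 6394 W
η = P_out / P_in = 4915 / 6394 = 0.769 = 76.9%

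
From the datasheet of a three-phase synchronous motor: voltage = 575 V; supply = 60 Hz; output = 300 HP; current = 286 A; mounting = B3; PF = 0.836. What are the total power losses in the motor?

P_in = √3·V·I·cosφ = 1.732×575×286×0.836 = 238116 W
P_out = 300×746 = 223800 W
Losses = P_in − P_out = 238116 − 223800 = 14316 W

14300 W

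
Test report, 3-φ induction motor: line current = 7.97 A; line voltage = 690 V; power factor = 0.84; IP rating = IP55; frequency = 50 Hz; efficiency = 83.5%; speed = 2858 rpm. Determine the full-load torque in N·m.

P_in = √3·V·I·cosφ = 1.732 × 690 × 7.97 × 0.84 = 8001 W
P_out = η·P_in = 0.835 × 8001 = 6681 W
n = 2858 rpm
ω = 2π×2858/60 = 299.3 rad/s
τ = P_out/ω = 6681/299.3 = 22.3 N·m

22.3 N·m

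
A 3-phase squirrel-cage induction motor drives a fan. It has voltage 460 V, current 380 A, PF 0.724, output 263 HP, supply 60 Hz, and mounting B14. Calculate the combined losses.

P_in = √3·V·I·cosφ = 1.732×460×380×0.724 = 219194 W
P_out = 263×746 = 196198 W
Losses = P_in − P_out = 219194 − 196198 = 22996 W

23000 W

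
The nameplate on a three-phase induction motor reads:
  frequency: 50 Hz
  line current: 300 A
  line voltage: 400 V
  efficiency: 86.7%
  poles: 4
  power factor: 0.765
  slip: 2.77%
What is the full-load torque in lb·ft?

P_in = √3·V·I·cosφ = 1.732 × 400 × 300 × 0.765 = 158998 W
P_out = η·P_in = 0.867 × 158998 = 137851 W
n_s = 120×50/4 = 1500 rpm; n = 1500×(1−0.0277) = 1458 rpm
ω = 2π×1458/60 = 152.7 rad/s
τ = P_out/ω = 137851/152.7 = 902.8 N·m
In lb·ft: 902.8/1.356 = 666 lb·ft

666 lb·ft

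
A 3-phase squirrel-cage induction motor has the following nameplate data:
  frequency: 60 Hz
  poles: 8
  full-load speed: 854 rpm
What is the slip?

n_s = 120f/p = 120×60/8 = 900 rpm
s = (n_s − n)/n_s = (900 − 854)/900 = 0.0511

5.11 %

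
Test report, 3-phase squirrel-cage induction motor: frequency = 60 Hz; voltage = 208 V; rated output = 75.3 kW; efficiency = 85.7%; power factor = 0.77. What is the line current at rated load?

P_out = 75.3 kW = 75300 W
P_in = P_out / η = 75300 / 0.857 = 87865 W
I_L = P_in / (√3·V_L·cosφ) = 87865 / (1.732 × 208 × 0.77) = 317 A

317 A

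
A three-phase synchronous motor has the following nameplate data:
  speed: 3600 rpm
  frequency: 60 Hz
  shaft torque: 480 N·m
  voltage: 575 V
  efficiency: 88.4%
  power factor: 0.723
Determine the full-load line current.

284 A

ω = 2π×3600/60 = 377 rad/s; P_out = τω = 480 × 377 = 180960 W
P_in = P_out / η = 180960 / 0.884 = 204706 W
I_L = P_in / (√3·V_L·cosφ) = 204706 / (1.732 × 575 × 0.723) = 284 A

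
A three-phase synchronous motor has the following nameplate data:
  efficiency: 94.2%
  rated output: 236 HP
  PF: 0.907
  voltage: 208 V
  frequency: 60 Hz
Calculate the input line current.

572 A

P_out = 236 × 746 = 176056 W
P_in = P_out / η = 176056 / 0.942 = 186896 W
I_L = P_in / (√3·V_L·cosφ) = 186896 / (1.732 × 208 × 0.907) = 572 A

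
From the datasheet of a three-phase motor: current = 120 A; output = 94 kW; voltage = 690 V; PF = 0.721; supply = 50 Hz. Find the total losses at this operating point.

P_in = √3·V·I·cosφ = 1.732×690×120×0.721 = 103398 W
P_out = 94000 W
Losses = P_in − P_out = 103398 − 94000 = 9398 W

9400 W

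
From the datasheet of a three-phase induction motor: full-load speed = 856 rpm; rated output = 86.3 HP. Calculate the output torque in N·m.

718 N·m

P_out = 86.3 × 746 = 64380 W
ω = 2π × 856/60 = 89.64 rad/s
τ = P_out/ω = 64380/89.64 = 718 N·m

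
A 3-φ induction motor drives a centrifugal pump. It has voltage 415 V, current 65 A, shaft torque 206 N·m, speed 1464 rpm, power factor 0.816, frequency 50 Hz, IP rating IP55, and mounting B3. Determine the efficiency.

82.8 %

ω = 2π × 1464/60 = 153.3 rad/s; P_out = τω = 206 × 153.3 = 31580 W
P_in = √3·V_L·I_L·cosφ = 1.732 × 415 × 65 × 0.816 = 38124 W
η = P_out / P_in = 31580 / 38124 = 0.828 = 82.8%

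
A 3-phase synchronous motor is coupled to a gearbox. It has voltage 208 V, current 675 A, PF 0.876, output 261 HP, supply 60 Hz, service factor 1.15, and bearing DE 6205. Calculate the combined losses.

18300 W

P_in = √3·V·I·cosφ = 1.732×208×675×0.876 = 213019 W
P_out = 261×746 = 194706 W
Losses = P_in − P_out = 213019 − 194706 = 18313 W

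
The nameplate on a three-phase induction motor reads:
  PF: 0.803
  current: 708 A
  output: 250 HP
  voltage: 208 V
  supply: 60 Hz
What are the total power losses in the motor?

18300 W

P_in = √3·V·I·cosφ = 1.732×208×708×0.803 = 204814 W
P_out = 250×746 = 186500 W
Losses = P_in − P_out = 204814 − 186500 = 18314 W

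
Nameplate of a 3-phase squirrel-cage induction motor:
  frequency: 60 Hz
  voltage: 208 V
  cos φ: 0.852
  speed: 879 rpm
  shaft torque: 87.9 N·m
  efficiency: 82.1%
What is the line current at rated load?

ω = 2π×879/60 = 92.05 rad/s; P_out = τω = 87.9 × 92.05 = 8091 W
P_in = P_out / η = 8091 / 0.821 = 9855 W
I_L = P_in / (√3·V_L·cosφ) = 9855 / (1.732 × 208 × 0.852) = 32.1 A

32.1 A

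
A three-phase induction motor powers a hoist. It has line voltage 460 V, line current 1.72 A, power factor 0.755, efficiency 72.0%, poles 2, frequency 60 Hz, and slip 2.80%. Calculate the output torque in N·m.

2.03 N·m

P_in = √3·V·I·cosφ = 1.732 × 460 × 1.72 × 0.755 = 1035 W
P_out = η·P_in = 0.72 × 1035 = 745 W
n_s = 120×60/2 = 3600 rpm; n = 3600×(1−0.028) = 3499 rpm
ω = 2π×3499/60 = 366.4 rad/s
τ = P_out/ω = 745/366.4 = 2.03 N·m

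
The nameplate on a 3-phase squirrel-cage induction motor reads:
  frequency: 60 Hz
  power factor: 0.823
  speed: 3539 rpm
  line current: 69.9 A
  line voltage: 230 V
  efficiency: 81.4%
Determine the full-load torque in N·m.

P_in = √3·V·I·cosφ = 1.732 × 230 × 69.9 × 0.823 = 22917 W
P_out = η·P_in = 0.814 × 22917 = 18654 W
n = 3539 rpm
ω = 2π×3539/60 = 370.6 rad/s
τ = P_out/ω = 18654/370.6 = 50.3 N·m

50.3 N·m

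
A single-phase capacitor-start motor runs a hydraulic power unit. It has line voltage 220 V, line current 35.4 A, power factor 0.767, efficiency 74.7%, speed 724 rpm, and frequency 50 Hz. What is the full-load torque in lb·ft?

43.4 lb·ft

P_in = V·I·cosφ = 220 × 35.4 × 0.767 = 5973 W
P_out = η·P_in = 0.747 × 5973 = 4462 W
n = 724 rpm
ω = 2π×724/60 = 75.82 rad/s
τ = P_out/ω = 4462/75.82 = 58.85 N·m
In lb·ft: 58.85/1.356 = 43.4 lb·ft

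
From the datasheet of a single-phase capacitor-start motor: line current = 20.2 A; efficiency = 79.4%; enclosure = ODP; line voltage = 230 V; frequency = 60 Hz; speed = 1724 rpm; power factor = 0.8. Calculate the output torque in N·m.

P_in = V·I·cosφ = 230 × 20.2 × 0.8 = 3717 W
P_out = η·P_in = 0.794 × 3717 = 2951 W
n = 1724 rpm
ω = 2π×1724/60 = 180.5 rad/s
τ = P_out/ω = 2951/180.5 = 16.3 N·m

16.3 N·m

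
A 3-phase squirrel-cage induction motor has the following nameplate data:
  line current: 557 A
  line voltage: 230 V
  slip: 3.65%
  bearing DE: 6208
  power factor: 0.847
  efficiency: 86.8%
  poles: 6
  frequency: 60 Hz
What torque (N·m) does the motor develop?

1350 N·m

P_in = √3·V·I·cosφ = 1.732 × 230 × 557 × 0.847 = 187938 W
P_out = η·P_in = 0.868 × 187938 = 163130 W
n_s = 120×60/6 = 1200 rpm; n = 1200×(1−0.0365) = 1156 rpm
ω = 2π×1156/60 = 121.1 rad/s
τ = P_out/ω = 163130/121.1 = 1350 N·m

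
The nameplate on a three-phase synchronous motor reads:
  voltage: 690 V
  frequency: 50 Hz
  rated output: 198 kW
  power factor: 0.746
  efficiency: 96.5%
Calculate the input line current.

230 A

P_out = 198 kW = 198000 W
P_in = P_out / η = 198000 / 0.965 = 205181 W
I_L = P_in / (√3·V_L·cosφ) = 205181 / (1.732 × 690 × 0.746) = 230 A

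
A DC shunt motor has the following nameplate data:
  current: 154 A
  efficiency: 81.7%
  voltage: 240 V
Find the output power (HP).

40.5 HP

P_in = V·I = 240 × 154 = 36960 W
P_out = η·P_in = 0.817 × 36960 = 30196 W
= 30196/746 = 40.5 HP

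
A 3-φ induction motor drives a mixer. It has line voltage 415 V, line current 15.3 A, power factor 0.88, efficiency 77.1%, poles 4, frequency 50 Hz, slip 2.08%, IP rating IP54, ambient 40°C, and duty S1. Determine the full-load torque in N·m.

48.5 N·m

P_in = √3·V·I·cosφ = 1.732 × 415 × 15.3 × 0.88 = 9678 W
P_out = η·P_in = 0.771 × 9678 = 7462 W
n_s = 120×50/4 = 1500 rpm; n = 1500×(1−0.0208) = 1469 rpm
ω = 2π×1469/60 = 153.8 rad/s
τ = P_out/ω = 7462/153.8 = 48.5 N·m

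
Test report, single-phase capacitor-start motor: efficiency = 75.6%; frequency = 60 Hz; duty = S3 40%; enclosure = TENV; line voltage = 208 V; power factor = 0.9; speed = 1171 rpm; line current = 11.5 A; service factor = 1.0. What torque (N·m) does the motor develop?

13.3 N·m

P_in = V·I·cosφ = 208 × 11.5 × 0.9 = 2153 W
P_out = η·P_in = 0.756 × 2153 = 1628 W
n = 1171 rpm
ω = 2π×1171/60 = 122.6 rad/s
τ = P_out/ω = 1628/122.6 = 13.3 N·m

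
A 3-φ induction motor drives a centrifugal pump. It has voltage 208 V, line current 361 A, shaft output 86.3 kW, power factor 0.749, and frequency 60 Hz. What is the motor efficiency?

88.6 %

P_out = 86.3 kW = 86300 W
P_in = √3·V_L·I_L·cosφ = 1.732 × 208 × 361 × 0.749 = 97409 W
η = P_out / P_in = 86300 / 97409 = 0.886 = 88.6%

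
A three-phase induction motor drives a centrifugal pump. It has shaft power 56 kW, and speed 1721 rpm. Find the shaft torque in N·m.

ω = 2π × 1721/60 = 180.2 rad/s
τ = P/ω = 56000/180.2 = 311 N·m

311 N·m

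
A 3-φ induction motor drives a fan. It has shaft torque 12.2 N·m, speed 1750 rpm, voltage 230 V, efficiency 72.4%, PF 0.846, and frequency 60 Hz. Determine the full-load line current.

9.16 A

ω = 2π×1750/60 = 183.3 rad/s; P_out = τω = 12.2 × 183.3 = 2236 W
P_in = P_out / η = 2236 / 0.724 = 3088 W
I_L = P_in / (√3·V_L·cosφ) = 3088 / (1.732 × 230 × 0.846) = 9.16 A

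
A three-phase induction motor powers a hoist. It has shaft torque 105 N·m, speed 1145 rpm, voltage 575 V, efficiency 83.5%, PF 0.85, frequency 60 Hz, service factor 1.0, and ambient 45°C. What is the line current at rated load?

17.8 A

ω = 2π×1145/60 = 119.9 rad/s; P_out = τω = 105 × 119.9 = 12590 W
P_in = P_out / η = 12590 / 0.835 = 15078 W
I_L = P_in / (√3·V_L·cosφ) = 15078 / (1.732 × 575 × 0.85) = 17.8 A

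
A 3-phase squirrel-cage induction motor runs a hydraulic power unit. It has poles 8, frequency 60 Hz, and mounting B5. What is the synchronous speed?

n_s = 120f/p = 120×60/8 = 900 rpm

900 rpm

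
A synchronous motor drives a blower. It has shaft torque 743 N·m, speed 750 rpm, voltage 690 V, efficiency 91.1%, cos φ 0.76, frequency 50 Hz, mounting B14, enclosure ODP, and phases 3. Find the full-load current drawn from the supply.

70.5 A

ω = 2π×750/60 = 78.54 rad/s; P_out = τω = 743 × 78.54 = 58355 W
P_in = P_out / η = 58355 / 0.911 = 64056 W
I_L = P_in / (√3·V_L·cosφ) = 64056 / (1.732 × 690 × 0.76) = 70.5 A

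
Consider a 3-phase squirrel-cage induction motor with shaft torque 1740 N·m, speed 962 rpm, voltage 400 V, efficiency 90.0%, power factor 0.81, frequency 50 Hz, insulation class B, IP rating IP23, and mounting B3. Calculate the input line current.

ω = 2π×962/60 = 100.7 rad/s; P_out = τω = 1740 × 100.7 = 175218 W
P_in = P_out / η = 175218 / 0.900 = 194687 W
I_L = P_in / (√3·V_L·cosφ) = 194687 / (1.732 × 400 × 0.81) = 347 A

347 A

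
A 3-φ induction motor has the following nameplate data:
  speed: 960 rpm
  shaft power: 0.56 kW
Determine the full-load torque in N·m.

ω = 2π × 960/60 = 100.5 rad/s
τ = P/ω = 560/100.5 = 5.57 N·m

5.57 N·m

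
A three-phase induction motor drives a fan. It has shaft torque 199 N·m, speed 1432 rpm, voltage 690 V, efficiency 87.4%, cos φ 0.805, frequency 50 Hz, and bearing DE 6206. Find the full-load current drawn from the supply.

ω = 2π×1432/60 = 150 rad/s; P_out = τω = 199 × 150 = 29850 W
P_in = P_out / η = 29850 / 0.874 = 34153 W
I_L = P_in / (√3·V_L·cosφ) = 34153 / (1.732 × 690 × 0.805) = 35.5 A

35.5 A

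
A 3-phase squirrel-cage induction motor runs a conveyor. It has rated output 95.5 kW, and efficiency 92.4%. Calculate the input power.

103 kW

P_out = 95500 W
P_in = P_out/η = 95500/0.924 = 103355 W = 103 kW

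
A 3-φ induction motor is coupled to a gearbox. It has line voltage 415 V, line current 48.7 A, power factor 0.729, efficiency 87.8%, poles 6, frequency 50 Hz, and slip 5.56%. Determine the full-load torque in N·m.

227 N·m

P_in = √3·V·I·cosφ = 1.732 × 415 × 48.7 × 0.729 = 25518 W
P_out = η·P_in = 0.878 × 25518 = 22405 W
n_s = 120×50/6 = 1000 rpm; n = 1000×(1−0.0556) = 944 rpm
ω = 2π×944/60 = 98.86 rad/s
τ = P_out/ω = 22405/98.86 = 227 N·m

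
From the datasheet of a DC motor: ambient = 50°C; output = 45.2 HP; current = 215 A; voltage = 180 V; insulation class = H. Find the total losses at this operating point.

P_in = V·I = 180×215 = 38700 W
P_out = 45.2×746 = 33719 W
Losses = P_in − P_out = 38700 − 33719 = 4981 W

4980 W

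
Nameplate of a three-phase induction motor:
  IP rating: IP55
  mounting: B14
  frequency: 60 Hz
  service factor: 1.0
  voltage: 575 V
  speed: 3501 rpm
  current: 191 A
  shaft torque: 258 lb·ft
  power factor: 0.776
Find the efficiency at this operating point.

86.9 %

τ = 258 lb·ft × 1.356 = 349.8 N·m
ω = 2π × 3501/60 = 366.6 rad/s; P_out = τω = 349.8 × 366.6 = 128237 W
P_in = √3·V_L·I_L·cosφ = 1.732 × 575 × 191 × 0.776 = 147608 W
η = P_out / P_in = 128237 / 147608 = 0.869 = 86.9%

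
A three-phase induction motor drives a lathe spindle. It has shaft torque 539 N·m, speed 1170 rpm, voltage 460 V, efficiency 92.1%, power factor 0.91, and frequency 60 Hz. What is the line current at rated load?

98.9 A

ω = 2π×1170/60 = 122.5 rad/s; P_out = τω = 539 × 122.5 = 66028 W
P_in = P_out / η = 66028 / 0.921 = 71692 W
I_L = P_in / (√3·V_L·cosφ) = 71692 / (1.732 × 460 × 0.91) = 98.9 A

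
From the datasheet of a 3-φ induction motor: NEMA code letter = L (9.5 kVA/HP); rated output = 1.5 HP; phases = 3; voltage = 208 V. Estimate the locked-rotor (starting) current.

39.6 A

S_LR = 9.5 × 1.5 = 14.25 kVA
I_LR = S_LR/(√3·V_L) = 14250/(1.732×208) = 39.6 A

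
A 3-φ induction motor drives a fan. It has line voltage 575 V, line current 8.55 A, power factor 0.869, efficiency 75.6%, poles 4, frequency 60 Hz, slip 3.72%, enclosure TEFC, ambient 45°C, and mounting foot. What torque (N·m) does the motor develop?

P_in = √3·V·I·cosφ = 1.732 × 575 × 8.55 × 0.869 = 7399 W
P_out = η·P_in = 0.756 × 7399 = 5594 W
n_s = 120×60/4 = 1800 rpm; n = 1800×(1−0.0372) = 1733 rpm
ω = 2π×1733/60 = 181.5 rad/s
τ = P_out/ω = 5594/181.5 = 30.8 N·m

30.8 N·m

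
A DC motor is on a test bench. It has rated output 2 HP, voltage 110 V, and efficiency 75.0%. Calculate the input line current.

P_out = 2 × 746 = 1492 W
P_in = P_out / η = 1492 / 0.750 = 1989 W
I = P_in / V = 1989 / 110 = 18.1 A

18.1 A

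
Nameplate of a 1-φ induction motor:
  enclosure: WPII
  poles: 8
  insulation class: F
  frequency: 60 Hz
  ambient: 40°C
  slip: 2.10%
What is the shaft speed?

881 rpm

n_s = 120f/p = 120×60/8 = 900 rpm
n = n_s(1 − s) = 900 × (1 − 0.021) = 881 rpm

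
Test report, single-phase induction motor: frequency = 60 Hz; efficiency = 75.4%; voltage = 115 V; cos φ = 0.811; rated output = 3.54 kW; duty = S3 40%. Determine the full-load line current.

P_out = 3.54 kW = 3540 W
P_in = P_out / η = 3540 / 0.754 = 4695 W
I = P_in / (V·cosφ) = 4695 / (115 × 0.811) = 50.3 A

50.3 A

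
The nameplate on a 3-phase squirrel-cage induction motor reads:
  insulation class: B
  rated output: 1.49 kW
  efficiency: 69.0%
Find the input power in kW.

2.16 kW

P_out = 1490 W
P_in = P_out/η = 1490/0.69 = 2159 W = 2.16 kW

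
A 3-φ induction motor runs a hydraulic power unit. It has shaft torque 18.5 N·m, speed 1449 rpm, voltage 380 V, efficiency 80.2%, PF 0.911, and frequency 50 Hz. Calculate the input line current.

5.84 A

ω = 2π×1449/60 = 151.7 rad/s; P_out = τω = 18.5 × 151.7 = 2806 W
P_in = P_out / η = 2806 / 0.802 = 3499 W
I_L = P_in / (√3·V_L·cosφ) = 3499 / (1.732 × 380 × 0.911) = 5.84 A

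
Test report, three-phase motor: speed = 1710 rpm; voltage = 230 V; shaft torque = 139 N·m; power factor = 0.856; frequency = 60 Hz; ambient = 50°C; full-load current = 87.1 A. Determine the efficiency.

83.8 %

ω = 2π × 1710/60 = 179.1 rad/s; P_out = τω = 139 × 179.1 = 24895 W
P_in = √3·V_L·I_L·cosφ = 1.732 × 230 × 87.1 × 0.856 = 29701 W
η = P_out / P_in = 24895 / 29701 = 0.838 = 83.8%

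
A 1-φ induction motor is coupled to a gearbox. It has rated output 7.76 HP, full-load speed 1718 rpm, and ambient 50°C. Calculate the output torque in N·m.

32.2 N·m

P_out = 7.76 × 746 = 5789 W
ω = 2π × 1718/60 = 179.9 rad/s
τ = P_out/ω = 5789/179.9 = 32.2 N·m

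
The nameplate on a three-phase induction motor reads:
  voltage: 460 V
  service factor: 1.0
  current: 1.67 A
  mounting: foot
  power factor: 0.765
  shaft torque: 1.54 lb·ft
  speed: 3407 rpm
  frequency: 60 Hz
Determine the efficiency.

73.2 %

τ = 1.54 lb·ft × 1.356 = 2.088 N·m
ω = 2π × 3407/60 = 356.8 rad/s; P_out = τω = 2.088 × 356.8 = 745 W
P_in = √3·V_L·I_L·cosφ = 1.732 × 460 × 1.67 × 0.765 = 1018 W
η = P_out / P_in = 745 / 1018 = 0.732 = 73.2%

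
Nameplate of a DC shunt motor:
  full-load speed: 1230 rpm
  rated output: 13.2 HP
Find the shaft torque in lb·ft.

P_out = 13.2 × 746 = 9847 W
ω = 2π × 1230/60 = 128.8 rad/s
τ = P_out/ω = 9847/128.8 = 76.45 N·m
In lb·ft: 76.45/1.356 = 56.4 lb·ft

56.4 lb·ft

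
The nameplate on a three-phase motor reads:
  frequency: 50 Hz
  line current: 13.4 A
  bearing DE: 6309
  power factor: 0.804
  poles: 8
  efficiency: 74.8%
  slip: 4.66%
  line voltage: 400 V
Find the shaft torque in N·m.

P_in = √3·V·I·cosφ = 1.732 × 400 × 13.4 × 0.804 = 7464 W
P_out = η·P_in = 0.748 × 7464 = 5583 W
n_s = 120×50/8 = 750 rpm; n = 750×(1−0.0466) = 715 rpm
ω = 2π×715/60 = 74.87 rad/s
τ = P_out/ω = 5583/74.87 = 74.6 N·m

74.6 N·m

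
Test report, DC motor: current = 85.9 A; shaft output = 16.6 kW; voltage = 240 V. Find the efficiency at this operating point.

P_out = 16.6 kW = 16600 W
P_in = V·I = 240 × 85.9 = 20616 W
η = P_out / P_in = 16600 / 20616 = 0.805 = 80.5%

80.5 %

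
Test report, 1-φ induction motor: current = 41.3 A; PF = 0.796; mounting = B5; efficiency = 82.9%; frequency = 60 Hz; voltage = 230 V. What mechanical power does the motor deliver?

6.27 kW

P_in = V·I·cosφ = 230 × 41.3 × 0.796 = 7561 W
P_out = η·P_in = 0.829 × 7561 = 6268 W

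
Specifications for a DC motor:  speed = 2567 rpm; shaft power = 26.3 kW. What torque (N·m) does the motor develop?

ω = 2π × 2567/60 = 268.8 rad/s
τ = P/ω = 26300/268.8 = 97.8 N·m

97.8 N·m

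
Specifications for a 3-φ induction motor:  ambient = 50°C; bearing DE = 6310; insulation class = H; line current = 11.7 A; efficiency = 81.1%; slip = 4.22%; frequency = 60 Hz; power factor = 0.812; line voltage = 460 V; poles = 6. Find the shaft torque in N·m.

51 N·m

P_in = √3·V·I·cosφ = 1.732 × 460 × 11.7 × 0.812 = 7569 W
P_out = η·P_in = 0.811 × 7569 = 6138 W
n_s = 120×60/6 = 1200 rpm; n = 1200×(1−0.0422) = 1149 rpm
ω = 2π×1149/60 = 120.3 rad/s
τ = P_out/ω = 6138/120.3 = 51 N·m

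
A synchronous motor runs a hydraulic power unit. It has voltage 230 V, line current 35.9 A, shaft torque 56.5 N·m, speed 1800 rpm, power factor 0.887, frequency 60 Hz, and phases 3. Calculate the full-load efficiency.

84.0 %

ω = 2π × 1800/60 = 188.5 rad/s; P_out = τω = 56.5 × 188.5 = 10650 W
P_in = √3·V_L·I_L·cosφ = 1.732 × 230 × 35.9 × 0.887 = 12685 W
η = P_out / P_in = 10650 / 12685 = 0.840 = 84.0%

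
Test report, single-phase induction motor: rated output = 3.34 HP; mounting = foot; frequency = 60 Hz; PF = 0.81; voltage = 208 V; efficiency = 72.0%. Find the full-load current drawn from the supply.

P_out = 3.34 × 746 = 2492 W
P_in = P_out / η = 2492 / 0.720 = 3461 W
I = P_in / (V·cosφ) = 3461 / (208 × 0.81) = 20.5 A

20.5 A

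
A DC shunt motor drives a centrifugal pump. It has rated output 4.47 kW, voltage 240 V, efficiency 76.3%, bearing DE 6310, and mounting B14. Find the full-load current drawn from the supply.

P_out = 4.47 kW = 4470 W
P_in = P_out / η = 4470 / 0.763 = 5858 W
I = P_in / V = 5858 / 240 = 24.4 A

24.4 A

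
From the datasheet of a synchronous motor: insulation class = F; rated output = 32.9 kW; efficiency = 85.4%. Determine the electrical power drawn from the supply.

38.5 kW

P_out = 32900 W
P_in = P_out/η = 32900/0.854 = 38525 W = 38.5 kW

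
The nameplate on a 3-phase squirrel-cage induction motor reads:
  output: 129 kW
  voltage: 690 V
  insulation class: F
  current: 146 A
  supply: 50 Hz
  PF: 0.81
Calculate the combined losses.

P_in = √3·V·I·cosφ = 1.732×690×146×0.81 = 141330 W
P_out = 129000 W
Losses = P_in − P_out = 141330 − 129000 = 12330 W

12300 W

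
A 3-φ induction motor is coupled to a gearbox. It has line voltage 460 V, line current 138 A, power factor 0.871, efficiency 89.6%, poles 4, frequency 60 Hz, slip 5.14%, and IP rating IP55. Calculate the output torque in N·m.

480 N·m

P_in = √3·V·I·cosφ = 1.732 × 460 × 138 × 0.871 = 95764 W
P_out = η·P_in = 0.896 × 95764 = 85805 W
n_s = 120×60/4 = 1800 rpm; n = 1800×(1−0.0514) = 1707 rpm
ω = 2π×1707/60 = 178.8 rad/s
τ = P_out/ω = 85805/178.8 = 480 N·m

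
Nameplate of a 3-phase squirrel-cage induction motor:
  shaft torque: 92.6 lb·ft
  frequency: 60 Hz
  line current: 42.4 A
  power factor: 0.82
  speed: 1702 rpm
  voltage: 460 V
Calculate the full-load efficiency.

τ = 92.6 lb·ft × 1.356 = 125.6 N·m
ω = 2π × 1702/60 = 178.2 rad/s; P_out = τω = 125.6 × 178.2 = 22382 W
P_in = √3·V_L·I_L·cosφ = 1.732 × 460 × 42.4 × 0.82 = 27700 W
η = P_out / P_in = 22382 / 27700 = 0.808 = 80.8%

80.8 %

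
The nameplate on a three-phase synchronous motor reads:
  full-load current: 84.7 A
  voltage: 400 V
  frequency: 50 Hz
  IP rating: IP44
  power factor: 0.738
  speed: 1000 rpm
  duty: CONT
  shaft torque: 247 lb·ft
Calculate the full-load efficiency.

81.0 %

τ = 247 lb·ft × 1.356 = 334.9 N·m
ω = 2π × 1000/60 = 104.7 rad/s; P_out = τω = 334.9 × 104.7 = 35064 W
P_in = √3·V_L·I_L·cosφ = 1.732 × 400 × 84.7 × 0.738 = 43306 W
η = P_out / P_in = 35064 / 43306 = 0.810 = 81.0%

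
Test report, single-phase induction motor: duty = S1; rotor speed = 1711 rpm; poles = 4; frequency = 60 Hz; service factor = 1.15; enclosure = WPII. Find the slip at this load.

4.94 %

n_s = 120f/p = 120×60/4 = 1800 rpm
s = (n_s − n)/n_s = (1800 − 1711)/1800 = 0.0494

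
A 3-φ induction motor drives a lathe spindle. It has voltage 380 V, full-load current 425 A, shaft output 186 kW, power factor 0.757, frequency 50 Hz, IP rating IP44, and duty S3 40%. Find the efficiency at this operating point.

87.8 %

P_out = 186 kW = 186000 W
P_in = √3·V_L·I_L·cosφ = 1.732 × 380 × 425 × 0.757 = 211747 W
η = P_out / P_in = 186000 / 211747 = 0.878 = 87.8%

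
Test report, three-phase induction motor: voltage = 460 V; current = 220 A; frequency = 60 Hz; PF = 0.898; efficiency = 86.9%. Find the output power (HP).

183 HP

P_in = √3·V·I·cosφ = 1.732 × 460 × 220 × 0.898 = 157400 W
P_out = η·P_in = 0.869 × 157400 = 136781 W
= 136781/746 = 183 HP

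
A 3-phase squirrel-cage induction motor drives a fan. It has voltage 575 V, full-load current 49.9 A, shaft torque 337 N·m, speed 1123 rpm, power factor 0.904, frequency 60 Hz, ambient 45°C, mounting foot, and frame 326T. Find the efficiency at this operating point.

88.2 %

ω = 2π × 1123/60 = 117.6 rad/s; P_out = τω = 337 × 117.6 = 39631 W
P_in = √3·V_L·I_L·cosφ = 1.732 × 575 × 49.9 × 0.904 = 44925 W
η = P_out / P_in = 39631 / 44925 = 0.882 = 88.2%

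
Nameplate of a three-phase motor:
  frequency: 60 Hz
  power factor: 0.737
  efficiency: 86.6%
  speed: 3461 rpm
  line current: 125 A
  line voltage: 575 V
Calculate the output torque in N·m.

219 N·m

P_in = √3·V·I·cosφ = 1.732 × 575 × 125 × 0.737 = 91747 W
P_out = η·P_in = 0.866 × 91747 = 79453 W
n = 3461 rpm
ω = 2π×3461/60 = 362.4 rad/s
τ = P_out/ω = 79453/362.4 = 219 N·m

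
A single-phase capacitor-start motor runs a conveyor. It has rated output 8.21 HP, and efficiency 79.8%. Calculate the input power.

7.68 kW

P_out = 8.21 × 746 = 6125 W
P_in = P_out/η = 6125/0.798 = 7675 W = 7.68 kW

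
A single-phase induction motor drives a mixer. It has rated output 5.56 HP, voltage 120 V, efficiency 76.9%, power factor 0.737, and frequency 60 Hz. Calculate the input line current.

P_out = 5.56 × 746 = 4148 W
P_in = P_out / η = 4148 / 0.769 = 5394 W
I = P_in / (V·cosφ) = 5394 / (120 × 0.737) = 61 A

61 A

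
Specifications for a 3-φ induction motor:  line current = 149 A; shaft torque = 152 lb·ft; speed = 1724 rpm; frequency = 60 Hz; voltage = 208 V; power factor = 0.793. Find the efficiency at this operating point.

87.4 %

τ = 152 lb·ft × 1.356 = 206.1 N·m
ω = 2π × 1724/60 = 180.5 rad/s; P_out = τω = 206.1 × 180.5 = 37201 W
P_in = √3·V_L·I_L·cosφ = 1.732 × 208 × 149 × 0.793 = 42567 W
η = P_out / P_in = 37201 / 42567 = 0.874 = 87.4%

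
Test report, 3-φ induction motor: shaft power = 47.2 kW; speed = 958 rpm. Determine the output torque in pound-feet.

347 lb·ft

ω = 2π × 958/60 = 100.3 rad/s
τ = P/ω = 47200/100.3 = 470.6 N·m
In lb·ft: 470.6/1.356 = 347 lb·ft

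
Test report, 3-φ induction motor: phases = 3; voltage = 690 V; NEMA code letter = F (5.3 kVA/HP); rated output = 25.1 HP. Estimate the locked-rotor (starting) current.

111 A

S_LR = 5.3 × 25.1 = 133.03 kVA
I_LR = S_LR/(√3·V_L) = 133030/(1.732×690) = 111 A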